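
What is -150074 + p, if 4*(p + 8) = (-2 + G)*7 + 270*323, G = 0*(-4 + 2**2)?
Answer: -128283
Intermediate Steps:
G = 0 (G = 0*(-4 + 4) = 0*0 = 0)
p = 21791 (p = -8 + ((-2 + 0)*7 + 270*323)/4 = -8 + (-2*7 + 87210)/4 = -8 + (-14 + 87210)/4 = -8 + (1/4)*87196 = -8 + 21799 = 21791)
-150074 + p = -150074 + 21791 = -128283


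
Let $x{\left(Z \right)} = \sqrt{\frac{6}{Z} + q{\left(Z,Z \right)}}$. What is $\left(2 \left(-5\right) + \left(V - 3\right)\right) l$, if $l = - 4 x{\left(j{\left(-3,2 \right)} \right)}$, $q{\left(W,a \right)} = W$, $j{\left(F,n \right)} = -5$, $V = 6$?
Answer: $\frac{28 i \sqrt{155}}{5} \approx 69.719 i$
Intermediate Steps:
$x{\left(Z \right)} = \sqrt{Z + \frac{6}{Z}}$ ($x{\left(Z \right)} = \sqrt{\frac{6}{Z} + Z} = \sqrt{Z + \frac{6}{Z}}$)
$l = - \frac{4 i \sqrt{155}}{5}$ ($l = - 4 \sqrt{-5 + \frac{6}{-5}} = - 4 \sqrt{-5 + 6 \left(- \frac{1}{5}\right)} = - 4 \sqrt{-5 - \frac{6}{5}} = - 4 \sqrt{- \frac{31}{5}} = - 4 \frac{i \sqrt{155}}{5} = - \frac{4 i \sqrt{155}}{5} \approx - 9.9599 i$)
$\left(2 \left(-5\right) + \left(V - 3\right)\right) l = \left(2 \left(-5\right) + \left(6 - 3\right)\right) \left(- \frac{4 i \sqrt{155}}{5}\right) = \left(-10 + \left(6 - 3\right)\right) \left(- \frac{4 i \sqrt{155}}{5}\right) = \left(-10 + 3\right) \left(- \frac{4 i \sqrt{155}}{5}\right) = - 7 \left(- \frac{4 i \sqrt{155}}{5}\right) = \frac{28 i \sqrt{155}}{5}$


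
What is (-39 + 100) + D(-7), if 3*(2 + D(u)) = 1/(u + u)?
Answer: 2477/42 ≈ 58.976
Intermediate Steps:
D(u) = -2 + 1/(6*u) (D(u) = -2 + 1/(3*(u + u)) = -2 + 1/(3*((2*u))) = -2 + (1/(2*u))/3 = -2 + 1/(6*u))
(-39 + 100) + D(-7) = (-39 + 100) + (-2 + (⅙)/(-7)) = 61 + (-2 + (⅙)*(-⅐)) = 61 + (-2 - 1/42) = 61 - 85/42 = 2477/42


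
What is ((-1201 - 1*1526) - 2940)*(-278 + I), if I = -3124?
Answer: 19279134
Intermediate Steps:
((-1201 - 1*1526) - 2940)*(-278 + I) = ((-1201 - 1*1526) - 2940)*(-278 - 3124) = ((-1201 - 1526) - 2940)*(-3402) = (-2727 - 2940)*(-3402) = -5667*(-3402) = 19279134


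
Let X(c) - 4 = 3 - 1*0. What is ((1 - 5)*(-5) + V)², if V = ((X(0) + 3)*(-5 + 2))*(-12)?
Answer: 144400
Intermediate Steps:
X(c) = 7 (X(c) = 4 + (3 - 1*0) = 4 + (3 + 0) = 4 + 3 = 7)
V = 360 (V = ((7 + 3)*(-5 + 2))*(-12) = (10*(-3))*(-12) = -30*(-12) = 360)
((1 - 5)*(-5) + V)² = ((1 - 5)*(-5) + 360)² = (-4*(-5) + 360)² = (20 + 360)² = 380² = 144400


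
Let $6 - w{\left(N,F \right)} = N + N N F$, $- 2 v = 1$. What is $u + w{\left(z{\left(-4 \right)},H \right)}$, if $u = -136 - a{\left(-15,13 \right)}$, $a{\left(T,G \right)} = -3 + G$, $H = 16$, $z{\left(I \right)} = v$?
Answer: $- \frac{287}{2} \approx -143.5$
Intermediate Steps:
$v = - \frac{1}{2}$ ($v = \left(- \frac{1}{2}\right) 1 = - \frac{1}{2} \approx -0.5$)
$z{\left(I \right)} = - \frac{1}{2}$
$w{\left(N,F \right)} = 6 - N - F N^{2}$ ($w{\left(N,F \right)} = 6 - \left(N + N N F\right) = 6 - \left(N + N F N\right) = 6 - \left(N + F N^{2}\right) = 6 - N - F N^{2}$)
$u = -146$ ($u = -136 - \left(-3 + 13\right) = -136 - 10 = -146$)
$u + w{\left(z{\left(-4 \right)},H \right)} = -146 - \left(- \frac{13}{2} + 4\right) = -146 + \left(6 + \frac{1}{2} - 16 \cdot \frac{1}{4}\right) = -146 + \left(6 + \frac{1}{2} - 4\right) = -146 + \frac{5}{2} = - \frac{287}{2}$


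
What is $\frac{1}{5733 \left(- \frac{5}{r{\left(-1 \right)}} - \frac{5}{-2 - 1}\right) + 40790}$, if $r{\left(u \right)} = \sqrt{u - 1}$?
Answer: $\frac{20138}{1178184055} - \frac{5733 i \sqrt{2}}{1178184055} \approx 1.7092 \cdot 10^{-5} - 6.8815 \cdot 10^{-6} i$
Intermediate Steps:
$r{\left(u \right)} = \sqrt{-1 + u}$
$\frac{1}{5733 \left(- \frac{5}{r{\left(-1 \right)}} - \frac{5}{-2 - 1}\right) + 40790} = \frac{1}{5733 \left(- \frac{5}{\sqrt{-1 - 1}} - \frac{5}{-2 - 1}\right) + 40790} = \frac{1}{5733 \left(- \frac{5}{\sqrt{-2}} - \frac{5}{-3}\right) + 40790} = \frac{1}{5733 \left(- \frac{5}{i \sqrt{2}} - - \frac{5}{3}\right) + 40790} = \frac{1}{5733 \left(- 5 \left(- \frac{i \sqrt{2}}{2}\right) + \frac{5}{3}\right) + 40790} = \frac{1}{5733 \left(\frac{5 i \sqrt{2}}{2} + \frac{5}{3}\right) + 40790} = \frac{1}{5733 \left(\frac{5}{3} + \frac{5 i \sqrt{2}}{2}\right) + 40790} = \frac{1}{\left(9555 + \frac{28665 i \sqrt{2}}{2}\right) + 40790} = \frac{1}{50345 + \frac{28665 i \sqrt{2}}{2}}$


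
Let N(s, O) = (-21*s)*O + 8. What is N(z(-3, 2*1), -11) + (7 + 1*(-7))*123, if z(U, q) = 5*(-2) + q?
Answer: -1840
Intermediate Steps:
z(U, q) = -10 + q
N(s, O) = 8 - 21*O*s (N(s, O) = -21*O*s + 8 = 8 - 21*O*s)
N(z(-3, 2*1), -11) + (7 + 1*(-7))*123 = (8 - 21*(-11)*(-10 + 2*1)) + (7 + 1*(-7))*123 = (8 - 21*(-11)*(-10 + 2)) + (7 - 7)*123 = (8 - 21*(-11)*(-8)) + 0*123 = (8 - 1848) + 0 = -1840 + 0 = -1840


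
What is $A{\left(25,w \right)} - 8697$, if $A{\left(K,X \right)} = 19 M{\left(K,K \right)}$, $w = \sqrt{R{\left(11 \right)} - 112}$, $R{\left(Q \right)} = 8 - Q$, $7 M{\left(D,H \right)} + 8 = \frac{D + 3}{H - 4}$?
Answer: $- \frac{183017}{21} \approx -8715.1$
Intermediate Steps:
$M{\left(D,H \right)} = - \frac{8}{7} + \frac{3 + D}{7 \left(-4 + H\right)}$ ($M{\left(D,H \right)} = - \frac{8}{7} + \frac{\left(D + 3\right) \frac{1}{H - 4}}{7} = - \frac{8}{7} + \frac{\left(3 + D\right) \frac{1}{-4 + H}}{7} = - \frac{8}{7} + \frac{\frac{1}{-4 + H} \left(3 + D\right)}{7} = - \frac{8}{7} + \frac{3 + D}{7 \left(-4 + H\right)}$)
$w = i \sqrt{115}$ ($w = \sqrt{\left(8 - 11\right) - 112} = \sqrt{-3 - 112} = \sqrt{-115} = i \sqrt{115} \approx 10.724 i$)
$A{\left(K,X \right)} = \frac{19 \left(35 - 7 K\right)}{7 \left(-4 + K\right)}$ ($A{\left(K,X \right)} = 19 \frac{35 + K - 8 K}{7 \left(-4 + K\right)} = 19 \frac{35 - 7 K}{7 \left(-4 + K\right)} = \frac{19 \left(35 - 7 K\right)}{7 \left(-4 + K\right)}$)
$A{\left(25,w \right)} - 8697 = \frac{19 \left(5 - 25\right)}{-4 + 25} - 8697 = \frac{19 \left(5 - 25\right)}{21} - 8697 = 19 \cdot \frac{1}{21} \left(-20\right) - 8697 = - \frac{380}{21} - 8697 = - \frac{183017}{21}$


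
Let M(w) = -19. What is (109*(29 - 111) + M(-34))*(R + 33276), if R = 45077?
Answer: -701807821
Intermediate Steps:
(109*(29 - 111) + M(-34))*(R + 33276) = (109*(29 - 111) - 19)*(45077 + 33276) = (109*(-82) - 19)*78353 = (-8938 - 19)*78353 = -8957*78353 = -701807821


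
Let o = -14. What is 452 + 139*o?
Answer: -1494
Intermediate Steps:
452 + 139*o = 452 + 139*(-14) = 452 - 1946 = -1494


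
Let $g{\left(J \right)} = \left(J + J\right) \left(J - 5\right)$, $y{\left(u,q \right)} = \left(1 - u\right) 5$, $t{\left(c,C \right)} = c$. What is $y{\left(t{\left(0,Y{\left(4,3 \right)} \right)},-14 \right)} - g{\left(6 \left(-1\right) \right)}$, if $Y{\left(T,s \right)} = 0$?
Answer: $-127$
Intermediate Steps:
$y{\left(u,q \right)} = 5 - 5 u$
$g{\left(J \right)} = 2 J \left(-5 + J\right)$
$y{\left(t{\left(0,Y{\left(4,3 \right)} \right)},-14 \right)} - g{\left(6 \left(-1\right) \right)} = \left(5 - 0\right) - 2 \cdot 6 \left(-1\right) \left(-5 + 6 \left(-1\right)\right) = \left(5 + 0\right) - 2 \left(-6\right) \left(-5 - 6\right) = 5 - 2 \left(-6\right) \left(-11\right) = 5 - 132 = -127$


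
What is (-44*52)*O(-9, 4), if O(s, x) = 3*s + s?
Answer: 82368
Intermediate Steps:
O(s, x) = 4*s
(-44*52)*O(-9, 4) = (-44*52)*(4*(-9)) = -2288*(-36) = 82368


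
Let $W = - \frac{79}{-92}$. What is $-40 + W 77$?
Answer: $\frac{2403}{92} \approx 26.12$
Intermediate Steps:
$W = \frac{79}{92}$ ($W = \left(-79\right) \left(- \frac{1}{92}\right) = \frac{79}{92} \approx 0.8587$)
$-40 + W 77 = -40 + \frac{79}{92} \cdot 77 = -40 + \frac{6083}{92} = \frac{2403}{92}$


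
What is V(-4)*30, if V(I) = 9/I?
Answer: -135/2 ≈ -67.500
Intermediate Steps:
V(-4)*30 = (9/(-4))*30 = (9*(-¼))*30 = -9/4*30 = -135/2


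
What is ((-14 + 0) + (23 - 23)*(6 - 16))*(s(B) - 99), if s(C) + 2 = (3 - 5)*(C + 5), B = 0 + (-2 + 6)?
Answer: 1666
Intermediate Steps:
B = 4 (B = 0 + 4 = 4)
s(C) = -12 - 2*C (s(C) = -2 + (3 - 5)*(C + 5) = -2 - 2*(5 + C) = -2 + (-10 - 2*C) = -12 - 2*C)
((-14 + 0) + (23 - 23)*(6 - 16))*(s(B) - 99) = ((-14 + 0) + (23 - 23)*(6 - 16))*((-12 - 2*4) - 99) = (-14 + 0*(-10))*((-12 - 8) - 99) = (-14 + 0)*(-20 - 99) = -14*(-119) = 1666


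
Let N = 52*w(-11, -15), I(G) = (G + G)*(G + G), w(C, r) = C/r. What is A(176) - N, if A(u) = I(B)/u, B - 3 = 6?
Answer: -23953/660 ≈ -36.292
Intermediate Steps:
B = 9 (B = 3 + 6 = 9)
I(G) = 4*G² (I(G) = (2*G)*(2*G) = 4*G²)
A(u) = 324/u (A(u) = (4*9²)/u = (4*81)/u = 324/u)
N = 572/15 (N = 52*(-11/(-15)) = 52*(-11*(-1/15)) = 52*(11/15) = 572/15 ≈ 38.133)
A(176) - N = 324/176 - 1*572/15 = 324*(1/176) - 572/15 = 81/44 - 572/15 = -23953/660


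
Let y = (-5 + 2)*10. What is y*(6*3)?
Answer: -540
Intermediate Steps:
y = -30 (y = -3*10 = -30)
y*(6*3) = -180*3 = -30*18 = -540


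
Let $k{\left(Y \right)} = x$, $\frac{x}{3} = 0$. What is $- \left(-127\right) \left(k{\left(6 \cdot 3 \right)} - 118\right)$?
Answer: $-14986$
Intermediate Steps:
$x = 0$ ($x = 3 \cdot 0 = 0$)
$k{\left(Y \right)} = 0$
$- \left(-127\right) \left(k{\left(6 \cdot 3 \right)} - 118\right) = - \left(-127\right) \left(0 - 118\right) = - \left(-127\right) \left(-118\right) = \left(-1\right) 14986 = -14986$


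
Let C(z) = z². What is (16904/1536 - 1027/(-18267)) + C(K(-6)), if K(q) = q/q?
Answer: 4700291/389696 ≈ 12.061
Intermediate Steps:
K(q) = 1
(16904/1536 - 1027/(-18267)) + C(K(-6)) = (16904/1536 - 1027/(-18267)) + 1² = (16904*(1/1536) - 1027*(-1/18267)) + 1 = (2113/192 + 1027/18267) + 1 = 4310595/389696 + 1 = 4700291/389696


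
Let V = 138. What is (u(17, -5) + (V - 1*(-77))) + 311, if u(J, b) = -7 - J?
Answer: 502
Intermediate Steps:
(u(17, -5) + (V - 1*(-77))) + 311 = ((-7 - 1*17) + (138 - 1*(-77))) + 311 = ((-7 - 17) + (138 + 77)) + 311 = (-24 + 215) + 311 = 191 + 311 = 502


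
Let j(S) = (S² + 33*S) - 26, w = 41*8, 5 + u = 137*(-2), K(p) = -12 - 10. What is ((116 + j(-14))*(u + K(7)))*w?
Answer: 17376128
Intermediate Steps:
K(p) = -22
u = -279 (u = -5 + 137*(-2) = -5 - 274 = -279)
w = 328
j(S) = -26 + S² + 33*S
((116 + j(-14))*(u + K(7)))*w = ((116 + (-26 + (-14)² + 33*(-14)))*(-279 - 22))*328 = ((116 + (-26 + 196 - 462))*(-301))*328 = ((116 - 292)*(-301))*328 = -176*(-301)*328 = 52976*328 = 17376128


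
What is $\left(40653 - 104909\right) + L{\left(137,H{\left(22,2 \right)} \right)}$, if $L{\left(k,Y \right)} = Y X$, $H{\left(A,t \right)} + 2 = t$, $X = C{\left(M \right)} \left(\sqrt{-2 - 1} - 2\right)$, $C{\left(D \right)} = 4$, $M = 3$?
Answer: $-64256$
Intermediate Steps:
$X = -8 + 4 i \sqrt{3}$ ($X = 4 \left(\sqrt{-2 - 1} - 2\right) = 4 \left(\sqrt{-3} - 2\right) = 4 \left(i \sqrt{3} - 2\right) = 4 \left(-2 + i \sqrt{3}\right) = -8 + 4 i \sqrt{3} \approx -8.0 + 6.9282 i$)
$H{\left(A,t \right)} = -2 + t$
$L{\left(k,Y \right)} = Y \left(-8 + 4 i \sqrt{3}\right)$
$\left(40653 - 104909\right) + L{\left(137,H{\left(22,2 \right)} \right)} = \left(40653 - 104909\right) + 4 \left(-2 + 2\right) \left(-2 + i \sqrt{3}\right) = -64256 + 4 \cdot 0 \left(-2 + i \sqrt{3}\right) = -64256 + 0 = -64256$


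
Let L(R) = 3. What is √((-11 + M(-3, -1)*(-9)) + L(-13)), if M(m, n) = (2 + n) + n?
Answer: 2*I*√2 ≈ 2.8284*I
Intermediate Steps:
M(m, n) = 2 + 2*n
√((-11 + M(-3, -1)*(-9)) + L(-13)) = √((-11 + (2 + 2*(-1))*(-9)) + 3) = √((-11 + (2 - 2)*(-9)) + 3) = √((-11 + 0*(-9)) + 3) = √((-11 + 0) + 3) = √(-11 + 3) = √(-8) = 2*I*√2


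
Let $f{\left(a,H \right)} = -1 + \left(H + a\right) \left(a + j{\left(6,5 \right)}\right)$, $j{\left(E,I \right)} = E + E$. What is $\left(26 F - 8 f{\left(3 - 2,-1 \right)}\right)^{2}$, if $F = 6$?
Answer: $26896$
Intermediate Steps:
$j{\left(E,I \right)} = 2 E$
$f{\left(a,H \right)} = -1 + \left(12 + a\right) \left(H + a\right)$ ($f{\left(a,H \right)} = -1 + \left(H + a\right) \left(a + 2 \cdot 6\right) = -1 + \left(H + a\right) \left(a + 12\right) = -1 + \left(H + a\right) \left(12 + a\right) = -1 + \left(12 + a\right) \left(H + a\right)$)
$\left(26 F - 8 f{\left(3 - 2,-1 \right)}\right)^{2} = \left(26 \cdot 6 - 8 \left(-1 + \left(3 - 2\right)^{2} + 12 \left(-1\right) + 12 \left(3 - 2\right) - \left(3 - 2\right)\right)\right)^{2} = \left(156 - 8 \left(-1 + 1^{2} - 12 + 12 \cdot 1 - 1\right)\right)^{2} = \left(156 - 8 \left(-1 + 1 - 12 + 12 - 1\right)\right)^{2} = \left(156 - -8\right)^{2} = \left(156 + 8\right)^{2} = 164^{2} = 26896$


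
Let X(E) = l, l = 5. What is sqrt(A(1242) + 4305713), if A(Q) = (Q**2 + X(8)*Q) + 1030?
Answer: 3*sqrt(650613) ≈ 2419.8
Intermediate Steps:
X(E) = 5
A(Q) = 1030 + Q**2 + 5*Q (A(Q) = (Q**2 + 5*Q) + 1030 = 1030 + Q**2 + 5*Q)
sqrt(A(1242) + 4305713) = sqrt((1030 + 1242**2 + 5*1242) + 4305713) = sqrt((1030 + 1542564 + 6210) + 4305713) = sqrt(1549804 + 4305713) = sqrt(5855517) = 3*sqrt(650613)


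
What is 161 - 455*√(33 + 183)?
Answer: 161 - 2730*√6 ≈ -6526.1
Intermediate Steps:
161 - 455*√(33 + 183) = 161 - 2730*√6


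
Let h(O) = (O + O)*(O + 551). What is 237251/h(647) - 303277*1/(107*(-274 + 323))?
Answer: -468899737731/8127761516 ≈ -57.691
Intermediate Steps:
h(O) = 2*O*(551 + O) (h(O) = (2*O)*(551 + O) = 2*O*(551 + O))
237251/h(647) - 303277*1/(107*(-274 + 323)) = 237251/((2*647*(551 + 647))) - 303277*1/(107*(-274 + 323)) = 237251/((2*647*1198)) - 303277/(107*49) = 237251/1550212 - 303277/5243 = -468899737731/8127761516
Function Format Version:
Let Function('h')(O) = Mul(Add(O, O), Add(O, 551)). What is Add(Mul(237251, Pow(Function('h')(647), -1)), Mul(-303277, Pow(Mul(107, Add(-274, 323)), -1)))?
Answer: Rational(-468899737731, 8127761516) ≈ -57.691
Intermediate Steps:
Function('h')(O) = Mul(2, O, Add(551, O)) (Function('h')(O) = Mul(Mul(2, O), Add(551, O)) = Mul(2, O, Add(551, O)))
Add(Mul(237251, Pow(Function('h')(647), -1)), Mul(-303277, Pow(Mul(107, Add(-274, 323)), -1))) = Add(Mul(237251, Pow(Mul(2, 647, Add(551, 647)), -1)), Mul(-303277, Pow(Mul(107, Add(-274, 323)), -1))) = Add(Mul(237251, Pow(Mul(2, 647, 1198), -1)), Mul(-303277, Pow(Mul(107, 49), -1))) = Add(Mul(237251, Pow(1550212, -1)), Mul(-303277, Pow(5243, -1))) = Add(Mul(237251, Rational(1, 1550212)), Mul(-303277, Rational(1, 5243))) = Add(Rational(237251, 1550212), Rational(-303277, 5243)) = Rational(-468899737731, 8127761516)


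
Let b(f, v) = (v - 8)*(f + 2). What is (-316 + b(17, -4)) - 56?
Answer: -600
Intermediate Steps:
b(f, v) = (-8 + v)*(2 + f)
(-316 + b(17, -4)) - 56 = (-316 + (-16 - 8*17 + 2*(-4) + 17*(-4))) - 56 = (-316 + (-16 - 136 - 8 - 68)) - 56 = (-316 - 228) - 56 = -544 - 56 = -600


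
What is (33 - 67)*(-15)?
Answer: 510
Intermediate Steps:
(33 - 67)*(-15) = -34*(-15) = 510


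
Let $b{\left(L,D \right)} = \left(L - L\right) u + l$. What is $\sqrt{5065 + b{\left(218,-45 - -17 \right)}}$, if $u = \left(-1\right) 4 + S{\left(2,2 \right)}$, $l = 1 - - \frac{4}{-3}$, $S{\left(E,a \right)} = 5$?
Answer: $\frac{\sqrt{45582}}{3} \approx 71.167$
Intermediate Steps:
$l = - \frac{1}{3}$ ($l = 1 - \left(-4\right) \left(- \frac{1}{3}\right) = 1 - \frac{4}{3} = - \frac{1}{3} \approx -0.33333$)
$u = 1$ ($u = \left(-1\right) 4 + 5 = -4 + 5 = 1$)
$b{\left(L,D \right)} = - \frac{1}{3}$ ($b{\left(L,D \right)} = \left(L - L\right) 1 - \frac{1}{3} = 0 \cdot 1 - \frac{1}{3} = 0 - \frac{1}{3} = - \frac{1}{3}$)
$\sqrt{5065 + b{\left(218,-45 - -17 \right)}} = \sqrt{5065 - \frac{1}{3}} = \sqrt{\frac{15194}{3}} = \frac{\sqrt{45582}}{3}$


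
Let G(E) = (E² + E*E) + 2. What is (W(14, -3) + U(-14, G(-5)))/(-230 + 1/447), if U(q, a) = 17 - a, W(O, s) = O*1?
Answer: 1341/14687 ≈ 0.091305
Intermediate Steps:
G(E) = 2 + 2*E² (G(E) = (E² + E²) + 2 = 2*E² + 2 = 2 + 2*E²)
W(O, s) = O
(W(14, -3) + U(-14, G(-5)))/(-230 + 1/447) = (14 + (17 - (2 + 2*(-5)²)))/(-230 + 1/447) = (14 + (17 - (2 + 2*25)))/(-230 + 1/447) = (14 + (17 - (2 + 50)))/(-102809/447) = (14 + (17 - 1*52))*(-447/102809) = (14 + (17 - 52))*(-447/102809) = (14 - 35)*(-447/102809) = -21*(-447/102809) = 1341/14687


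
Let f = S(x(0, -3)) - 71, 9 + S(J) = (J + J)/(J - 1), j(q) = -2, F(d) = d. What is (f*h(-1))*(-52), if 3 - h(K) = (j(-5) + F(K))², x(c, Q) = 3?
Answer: -24024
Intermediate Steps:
S(J) = -9 + 2*J/(-1 + J) (S(J) = -9 + (J + J)/(J - 1) = -9 + (2*J)/(-1 + J) = -9 + 2*J/(-1 + J))
h(K) = 3 - (-2 + K)²
f = -77 (f = (9 - 7*3)/(-1 + 3) - 71 = (9 - 21)/2 - 71 = (½)*(-12) - 71 = -6 - 71 = -77)
(f*h(-1))*(-52) = -77*(3 - (-2 - 1)²)*(-52) = -77*(3 - 1*(-3)²)*(-52) = -77*(3 - 1*9)*(-52) = -77*(3 - 9)*(-52) = -77*(-6)*(-52) = 462*(-52) = -24024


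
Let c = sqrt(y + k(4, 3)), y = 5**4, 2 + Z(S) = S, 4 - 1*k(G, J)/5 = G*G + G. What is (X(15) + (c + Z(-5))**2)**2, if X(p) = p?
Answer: 477701 - 17052*sqrt(545) ≈ 79618.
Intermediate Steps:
k(G, J) = 20 - 5*G - 5*G**2 (k(G, J) = 20 - 5*(G*G + G) = 20 - 5*(G**2 + G) = 20 - 5*(G + G**2) = 20 + (-5*G - 5*G**2) = 20 - 5*G - 5*G**2)
Z(S) = -2 + S
y = 625
c = sqrt(545) (c = sqrt(625 + (20 - 5*4 - 5*4**2)) = sqrt(625 + (20 - 20 - 5*16)) = sqrt(625 + (20 - 20 - 80)) = sqrt(625 - 80) = sqrt(545) ≈ 23.345)
(X(15) + (c + Z(-5))**2)**2 = (15 + (sqrt(545) + (-2 - 5))**2)**2 = (15 + (sqrt(545) - 7)**2)**2 = (15 + (-7 + sqrt(545))**2)**2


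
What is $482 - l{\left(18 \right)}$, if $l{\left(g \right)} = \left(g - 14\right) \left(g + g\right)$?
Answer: $338$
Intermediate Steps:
$l{\left(g \right)} = 2 g \left(-14 + g\right)$ ($l{\left(g \right)} = \left(-14 + g\right) 2 g = 2 g \left(-14 + g\right)$)
$482 - l{\left(18 \right)} = 482 - 2 \cdot 18 \left(-14 + 18\right) = 482 - 2 \cdot 18 \cdot 4 = 482 - 144 = 338$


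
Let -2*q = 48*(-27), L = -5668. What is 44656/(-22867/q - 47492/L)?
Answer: -41003853696/24708835 ≈ -1659.5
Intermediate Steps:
q = 648 (q = -24*(-27) = -1/2*(-1296) = 648)
44656/(-22867/q - 47492/L) = 44656/(-22867/648 - 47492/(-5668)) = 44656/(-22867*1/648 - 47492*(-1/5668)) = 44656/(-22867/648 + 11873/1417) = 44656/(-24708835/918216) = 44656*(-918216/24708835) = -41003853696/24708835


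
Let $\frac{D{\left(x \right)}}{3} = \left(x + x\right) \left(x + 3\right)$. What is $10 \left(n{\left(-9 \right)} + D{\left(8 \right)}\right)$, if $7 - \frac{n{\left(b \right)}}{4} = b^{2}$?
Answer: $2320$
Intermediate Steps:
$n{\left(b \right)} = 28 - 4 b^{2}$
$D{\left(x \right)} = 6 x \left(3 + x\right)$ ($D{\left(x \right)} = 3 \left(x + x\right) \left(x + 3\right) = 3 \cdot 2 x \left(3 + x\right) = 6 x \left(3 + x\right)$)
$10 \left(n{\left(-9 \right)} + D{\left(8 \right)}\right) = 10 \left(\left(28 - 4 \left(-9\right)^{2}\right) + 6 \cdot 8 \left(3 + 8\right)\right) = 10 \left(\left(28 - 324\right) + 6 \cdot 8 \cdot 11\right) = 10 \left(\left(28 - 324\right) + 528\right) = 10 \left(-296 + 528\right) = 10 \cdot 232 = 2320$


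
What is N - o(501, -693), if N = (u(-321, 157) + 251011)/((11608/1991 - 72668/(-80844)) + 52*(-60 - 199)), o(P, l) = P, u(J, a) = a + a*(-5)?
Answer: -281458570350666/541682900483 ≈ -519.60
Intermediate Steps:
u(J, a) = -4*a (u(J, a) = a - 5*a = -4*a)
N = -10075437208683/541682900483 (N = (-4*157 + 251011)/((11608/1991 - 72668/(-80844)) + 52*(-60 - 199)) = (-628 + 251011)/((11608*(1/1991) - 72668*(-1/80844)) + 52*(-259)) = 250383/((11608/1991 + 18167/20211) - 13468) = 250383/(270779785/40240101 - 13468) = 250383/(-541682900483/40240101) = 250383*(-40240101/541682900483) = -10075437208683/541682900483 ≈ -18.600)
N - o(501, -693) = -10075437208683/541682900483 - 1*501 = -10075437208683/541682900483 - 501 = -281458570350666/541682900483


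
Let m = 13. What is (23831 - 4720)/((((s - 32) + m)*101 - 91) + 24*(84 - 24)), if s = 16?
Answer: 19111/1046 ≈ 18.271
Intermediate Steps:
(23831 - 4720)/((((s - 32) + m)*101 - 91) + 24*(84 - 24)) = (23831 - 4720)/((((16 - 32) + 13)*101 - 91) + 24*(84 - 24)) = 19111/(((-16 + 13)*101 - 91) + 24*60) = 19111/((-3*101 - 91) + 1440) = 19111/((-303 - 91) + 1440) = 19111/(-394 + 1440) = 19111/1046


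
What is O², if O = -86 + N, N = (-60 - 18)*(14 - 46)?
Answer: 5808100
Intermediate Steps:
N = 2496 (N = -78*(-32) = 2496)
O = 2410 (O = -86 + 2496 = 2410)
O² = 2410² = 5808100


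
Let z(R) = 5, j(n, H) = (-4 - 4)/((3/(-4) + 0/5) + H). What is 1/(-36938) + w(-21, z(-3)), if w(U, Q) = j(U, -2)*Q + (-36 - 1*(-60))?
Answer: 1423791/36938 ≈ 38.545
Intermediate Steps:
j(n, H) = -8/(-3/4 + H) (j(n, H) = -8/((3*(-1/4) + 0*(1/5)) + H) = -8/((-3/4 + 0) + H) = -8/(-3/4 + H))
w(U, Q) = 24 + 32*Q/11 (w(U, Q) = (-32/(-3 + 4*(-2)))*Q + (-36 - 1*(-60)) = (-32/(-3 - 8))*Q + (-36 + 60) = (-32/(-11))*Q + 24 = (-32*(-1/11))*Q + 24 = 32*Q/11 + 24 = 24 + 32*Q/11)
1/(-36938) + w(-21, z(-3)) = 1/(-36938) + (24 + (32/11)*5) = -1/36938 + (24 + 160/11) = -1/36938 + 424/11 = 1423791/36938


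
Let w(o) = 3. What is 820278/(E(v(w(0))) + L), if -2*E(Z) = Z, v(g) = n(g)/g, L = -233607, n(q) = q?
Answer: -1640556/467215 ≈ -3.5114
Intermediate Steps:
v(g) = 1 (v(g) = g/g = 1)
E(Z) = -Z/2
820278/(E(v(w(0))) + L) = 820278/(-½*1 - 233607) = 820278/(-½ - 233607) = 820278/(-467215/2) = 820278*(-2/467215) = -1640556/467215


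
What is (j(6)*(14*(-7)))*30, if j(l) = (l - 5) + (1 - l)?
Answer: 11760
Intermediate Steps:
j(l) = -4 (j(l) = (-5 + l) + (1 - l) = -4)
(j(6)*(14*(-7)))*30 = -56*(-7)*30 = -4*(-98)*30 = 392*30 = 11760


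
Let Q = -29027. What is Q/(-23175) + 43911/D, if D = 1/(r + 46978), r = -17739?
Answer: 29754700698602/23175 ≈ 1.2839e+9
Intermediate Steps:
D = 1/29239 (D = 1/(-17739 + 46978) = 1/29239 ≈ 3.4201e-5)
Q/(-23175) + 43911/D = -29027/(-23175) + 43911/(1/29239) = -29027*(-1/23175) + 43911*29239 = 29027/23175 + 1283913729 = 29754700698602/23175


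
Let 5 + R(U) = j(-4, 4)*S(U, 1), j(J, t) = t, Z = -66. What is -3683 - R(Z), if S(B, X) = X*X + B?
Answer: -3418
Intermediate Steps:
S(B, X) = B + X² (S(B, X) = X² + B = B + X²)
R(U) = -1 + 4*U (R(U) = -5 + 4*(U + 1²) = -5 + 4*(U + 1) = -5 + 4*(1 + U) = -5 + (4 + 4*U) = -1 + 4*U)
-3683 - R(Z) = -3683 - (-1 + 4*(-66)) = -3683 - (-1 - 264) = -3683 - 1*(-265) = -3683 + 265 = -3418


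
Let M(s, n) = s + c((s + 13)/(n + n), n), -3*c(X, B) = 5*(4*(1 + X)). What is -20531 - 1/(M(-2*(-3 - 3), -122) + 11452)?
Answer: -14349916670/698939 ≈ -20531.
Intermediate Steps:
c(X, B) = -20/3 - 20*X/3 (c(X, B) = -5*4*(1 + X)/3 = -5*(4 + 4*X)/3 = -(20 + 20*X)/3 = -20/3 - 20*X/3)
M(s, n) = -20/3 + s - 10*(13 + s)/(3*n) (M(s, n) = s + (-20/3 - 20*(s + 13)/(3*(n + n))) = s + (-20/3 - 20*(13 + s)/(3*(2*n))) = s + (-20/3 - 20*(13 + s)*1/(2*n)/3) = s + (-20/3 - 10*(13 + s)/(3*n)) = -20/3 + s - 10*(13 + s)/(3*n))
-20531 - 1/(M(-2*(-3 - 3), -122) + 11452) = -20531 - 1/((⅓)*(-130 - (-20)*(-3 - 3) - 122*(-20 + 3*(-2*(-3 - 3))))/(-122) + 11452) = -20531 - 1/((⅓)*(-1/122)*(-130 - (-20)*(-6) - 122*(-20 + 3*(-2*(-6)))) + 11452) = -20531 - 1/((⅓)*(-1/122)*(-130 - 10*12 - 122*(-20 + 3*12)) + 11452) = -20531 - 1/((⅓)*(-1/122)*(-130 - 120 - 122*(-20 + 36)) + 11452) = -20531 - 1/((⅓)*(-1/122)*(-130 - 120 - 122*16) + 11452) = -20531 - 1/((⅓)*(-1/122)*(-130 - 120 - 1952) + 11452) = -20531 - 1/((⅓)*(-1/122)*(-2202) + 11452) = -20531 - 1/(367/61 + 11452) = -20531 - 1/698939/61 = -20531 - 1*61/698939 = -20531 - 61/698939 = -14349916670/698939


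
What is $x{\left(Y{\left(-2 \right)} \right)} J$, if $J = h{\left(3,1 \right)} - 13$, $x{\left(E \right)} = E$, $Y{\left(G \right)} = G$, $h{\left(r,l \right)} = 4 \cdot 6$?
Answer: $-22$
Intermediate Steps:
$h{\left(r,l \right)} = 24$
$J = 11$ ($J = 24 - 13 = 11$)
$x{\left(Y{\left(-2 \right)} \right)} J = \left(-2\right) 11 = -22$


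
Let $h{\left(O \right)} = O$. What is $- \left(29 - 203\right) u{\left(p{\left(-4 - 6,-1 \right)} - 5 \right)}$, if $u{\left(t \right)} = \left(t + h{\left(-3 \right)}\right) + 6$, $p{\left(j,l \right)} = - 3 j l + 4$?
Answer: $-4872$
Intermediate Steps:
$p{\left(j,l \right)} = 4 - 3 j l$ ($p{\left(j,l \right)} = - 3 j l + 4 = 4 - 3 j l$)
$u{\left(t \right)} = 3 + t$ ($u{\left(t \right)} = \left(t - 3\right) + 6 = \left(-3 + t\right) + 6 = 3 + t$)
$- \left(29 - 203\right) u{\left(p{\left(-4 - 6,-1 \right)} - 5 \right)} = - \left(29 - 203\right) \left(3 + \left(\left(4 - 3 \left(-4 - 6\right) \left(-1\right)\right) - 5\right)\right) = - \left(-174\right) \left(3 + \left(\left(4 - 3 \left(-4 - 6\right) \left(-1\right)\right) - 5\right)\right) = - \left(-174\right) \left(3 + \left(\left(4 - \left(-30\right) \left(-1\right)\right) - 5\right)\right) = - \left(-174\right) \left(3 + \left(\left(4 - 30\right) - 5\right)\right) = - \left(-174\right) \left(3 - 31\right) = - \left(-174\right) \left(-28\right) = \left(-1\right) 4872 = -4872$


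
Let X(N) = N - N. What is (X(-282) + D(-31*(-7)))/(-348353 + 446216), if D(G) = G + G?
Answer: 434/97863 ≈ 0.0044348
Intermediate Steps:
X(N) = 0
D(G) = 2*G
(X(-282) + D(-31*(-7)))/(-348353 + 446216) = (0 + 2*(-31*(-7)))/(-348353 + 446216) = (0 + 2*217)/97863 = (0 + 434)*(1/97863) = 434*(1/97863) = 434/97863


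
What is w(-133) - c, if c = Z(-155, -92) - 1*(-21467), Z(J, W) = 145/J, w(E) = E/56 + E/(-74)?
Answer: -196977909/9176 ≈ -21467.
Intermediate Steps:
w(E) = 9*E/2072 (w(E) = E*(1/56) + E*(-1/74) = E/56 - E/74 = 9*E/2072)
c = 665448/31 (c = 145/(-155) - 1*(-21467) = 145*(-1/155) + 21467 = -29/31 + 21467 = 665448/31 ≈ 21466.)
w(-133) - c = (9/2072)*(-133) - 1*665448/31 = -171/296 - 665448/31 = -196977909/9176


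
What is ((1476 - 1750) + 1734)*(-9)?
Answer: -13140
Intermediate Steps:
((1476 - 1750) + 1734)*(-9) = (-274 + 1734)*(-9) = 1460*(-9) = -13140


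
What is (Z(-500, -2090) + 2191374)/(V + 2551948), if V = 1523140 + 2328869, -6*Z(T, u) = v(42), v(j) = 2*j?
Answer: 2191360/6403957 ≈ 0.34219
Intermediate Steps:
Z(T, u) = -14 (Z(T, u) = -42/3 = -1/6*84 = -14)
V = 3852009
(Z(-500, -2090) + 2191374)/(V + 2551948) = (-14 + 2191374)/(3852009 + 2551948) = 2191360/6403957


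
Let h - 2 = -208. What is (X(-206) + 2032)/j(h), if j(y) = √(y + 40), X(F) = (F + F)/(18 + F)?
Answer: -95607*I*√166/7802 ≈ -157.88*I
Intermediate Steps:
h = -206 (h = 2 - 208 = -206)
X(F) = 2*F/(18 + F) (X(F) = (2*F)/(18 + F) = 2*F/(18 + F))
j(y) = √(40 + y)
(X(-206) + 2032)/j(h) = (2*(-206)/(18 - 206) + 2032)/(√(40 - 206)) = (2*(-206)/(-188) + 2032)/(√(-166)) = (2*(-206)*(-1/188) + 2032)/((I*√166)) = (103/47 + 2032)*(-I*√166/166) = 95607*(-I*√166/166)/47 = -95607*I*√166/7802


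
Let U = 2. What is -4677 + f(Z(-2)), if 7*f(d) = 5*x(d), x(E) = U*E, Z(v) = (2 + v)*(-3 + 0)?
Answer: -4677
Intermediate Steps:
Z(v) = -6 - 3*v (Z(v) = (2 + v)*(-3) = -6 - 3*v)
x(E) = 2*E
f(d) = 10*d/7 (f(d) = (5*(2*d))/7 = (10*d)/7 = 10*d/7)
-4677 + f(Z(-2)) = -4677 + 10*(-6 - 3*(-2))/7 = -4677 + 10*(-6 + 6)/7 = -4677 + (10/7)*0 = -4677 + 0 = -4677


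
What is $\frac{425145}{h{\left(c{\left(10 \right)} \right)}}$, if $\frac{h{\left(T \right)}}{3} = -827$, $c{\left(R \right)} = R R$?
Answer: $- \frac{141715}{827} \approx -171.36$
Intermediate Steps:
$c{\left(R \right)} = R^{2}$
$h{\left(T \right)} = -2481$ ($h{\left(T \right)} = 3 \left(-827\right) = -2481$)
$\frac{425145}{h{\left(c{\left(10 \right)} \right)}} = \frac{425145}{-2481} = 425145 \left(- \frac{1}{2481}\right) = - \frac{141715}{827}$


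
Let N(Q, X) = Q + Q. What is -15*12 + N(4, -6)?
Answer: -172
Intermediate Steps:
N(Q, X) = 2*Q
-15*12 + N(4, -6) = -15*12 + 2*4 = -180 + 8 = -172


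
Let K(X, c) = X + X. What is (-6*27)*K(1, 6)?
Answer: -324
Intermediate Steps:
K(X, c) = 2*X
(-6*27)*K(1, 6) = (-6*27)*(2*1) = -162*2 = -324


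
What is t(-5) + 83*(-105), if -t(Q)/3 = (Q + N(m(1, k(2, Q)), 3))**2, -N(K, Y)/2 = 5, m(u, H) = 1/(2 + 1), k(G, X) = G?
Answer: -9390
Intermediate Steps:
m(u, H) = 1/3
N(K, Y) = -10 (N(K, Y) = -2*5 = -10)
t(Q) = -3*(-10 + Q)**2 (t(Q) = -3*(Q - 10)**2 = -3*(-10 + Q)**2)
t(-5) + 83*(-105) = -3*(-10 - 5)**2 + 83*(-105) = -3*(-15)**2 - 8715 = -3*225 - 8715 = -675 - 8715 = -9390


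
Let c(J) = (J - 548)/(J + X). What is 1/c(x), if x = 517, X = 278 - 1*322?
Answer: -473/31 ≈ -15.258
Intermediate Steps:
X = -44 (X = 278 - 322 = -44)
c(J) = (-548 + J)/(-44 + J) (c(J) = (J - 548)/(J - 44) = (-548 + J)/(-44 + J))
1/c(x) = 1/((-548 + 517)/(-44 + 517)) = 1/(-31/473) = -473/31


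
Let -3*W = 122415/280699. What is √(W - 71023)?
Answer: 3*I*√621783399883502/280699 ≈ 266.5*I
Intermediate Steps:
W = -40805/280699 ≈ -0.14537
√(W - 71023) = √(-40805/280699 - 71023) = √(-19936125882/280699) = 3*I*√621783399883502/280699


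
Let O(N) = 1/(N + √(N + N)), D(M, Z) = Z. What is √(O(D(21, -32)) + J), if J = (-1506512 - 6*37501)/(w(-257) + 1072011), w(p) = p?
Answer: √(-4129138823544 - 18456675634*I)/1584332 ≈ 0.0028665 - 1.2826*I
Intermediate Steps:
O(N) = 1/(N + √2*√N) (O(N) = 1/(N + √(2*N)) = 1/(N + √2*√N))
J = -865759/535877 (J = (-1506512 - 6*37501)/(-257 + 1072011) = (-1506512 - 225006)/1071754 = -1731518*1/1071754 = -865759/535877 ≈ -1.6156)
√(O(D(21, -32)) + J) = √(1/(-32 + √2*√(-32)) - 865759/535877) = √(1/(-32 + √2*(4*I*√2)) - 865759/535877) = √(1/(-32 + 8*I) - 865759/535877) = √((-32 - 8*I)/1088 - 865759/535877) = √(-865759/535877 + (-32 - 8*I)/1088)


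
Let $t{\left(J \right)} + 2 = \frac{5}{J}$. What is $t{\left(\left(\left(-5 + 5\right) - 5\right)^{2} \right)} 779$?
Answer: $- \frac{7011}{5} \approx -1402.2$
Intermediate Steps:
$t{\left(J \right)} = -2 + \frac{5}{J}$
$t{\left(\left(\left(-5 + 5\right) - 5\right)^{2} \right)} 779 = \left(-2 + \frac{5}{\left(\left(-5 + 5\right) - 5\right)^{2}}\right) 779 = \left(-2 + \frac{5}{\left(0 - 5\right)^{2}}\right) 779 = \left(-2 + \frac{5}{\left(-5\right)^{2}}\right) 779 = \left(-2 + \frac{5}{25}\right) 779 = \left(-2 + 5 \cdot \frac{1}{25}\right) 779 = \left(-2 + \frac{1}{5}\right) 779 = \left(- \frac{9}{5}\right) 779 = - \frac{7011}{5}$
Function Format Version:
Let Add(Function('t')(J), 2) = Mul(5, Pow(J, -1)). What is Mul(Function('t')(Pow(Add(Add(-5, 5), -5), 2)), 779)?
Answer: Rational(-7011, 5) ≈ -1402.2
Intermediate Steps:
Function('t')(J) = Add(-2, Mul(5, Pow(J, -1)))
Mul(Function('t')(Pow(Add(Add(-5, 5), -5), 2)), 779) = Mul(Add(-2, Mul(5, Pow(Pow(Add(Add(-5, 5), -5), 2), -1))), 779) = Mul(Add(-2, Mul(5, Pow(Pow(Add(0, -5), 2), -1))), 779) = Mul(Add(-2, Mul(5, Pow(Pow(-5, 2), -1))), 779) = Mul(Add(-2, Mul(5, Pow(25, -1))), 779) = Mul(Add(-2, Mul(5, Rational(1, 25))), 779) = Mul(Add(-2, Rational(1, 5)), 779) = Mul(Rational(-9, 5), 779) = Rational(-7011, 5)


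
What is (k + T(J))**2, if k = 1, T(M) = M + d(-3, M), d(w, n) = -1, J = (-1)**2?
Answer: 1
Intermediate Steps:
J = 1
T(M) = -1 + M (T(M) = M - 1 = -1 + M)
(k + T(J))**2 = (1 + (-1 + 1))**2 = (1 + 0)**2 = 1**2 = 1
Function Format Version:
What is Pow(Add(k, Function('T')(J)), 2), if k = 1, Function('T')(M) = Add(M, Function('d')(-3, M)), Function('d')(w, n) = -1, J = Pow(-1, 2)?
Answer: 1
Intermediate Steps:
J = 1
Function('T')(M) = Add(-1, M) (Function('T')(M) = Add(M, -1) = Add(-1, M))
Pow(Add(k, Function('T')(J)), 2) = Pow(Add(1, Add(-1, 1)), 2) = Pow(Add(1, 0), 2) = Pow(1, 2) = 1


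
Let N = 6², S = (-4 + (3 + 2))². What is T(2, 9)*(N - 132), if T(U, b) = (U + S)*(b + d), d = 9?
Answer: -5184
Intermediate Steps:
S = 1 (S = (-4 + 5)² = 1² = 1)
T(U, b) = (1 + U)*(9 + b) (T(U, b) = (U + 1)*(b + 9) = (1 + U)*(9 + b))
N = 36
T(2, 9)*(N - 132) = (9 + 9 + 9*2 + 2*9)*(36 - 132) = (9 + 9 + 18 + 18)*(-96) = 54*(-96) = -5184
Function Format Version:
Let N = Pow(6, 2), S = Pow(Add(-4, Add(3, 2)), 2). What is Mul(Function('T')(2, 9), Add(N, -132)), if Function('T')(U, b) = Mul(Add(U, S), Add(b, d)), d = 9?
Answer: -5184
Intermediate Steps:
S = 1 (S = Pow(Add(-4, 5), 2) = Pow(1, 2) = 1)
Function('T')(U, b) = Mul(Add(1, U), Add(9, b)) (Function('T')(U, b) = Mul(Add(U, 1), Add(b, 9)) = Mul(Add(1, U), Add(9, b)))
N = 36
Mul(Function('T')(2, 9), Add(N, -132)) = Mul(Add(9, 9, Mul(9, 2), Mul(2, 9)), Add(36, -132)) = Mul(Add(9, 9, 18, 18), -96) = Mul(54, -96) = -5184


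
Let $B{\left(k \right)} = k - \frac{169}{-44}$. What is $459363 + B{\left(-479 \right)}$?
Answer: $\frac{20191065}{44} \approx 4.5889 \cdot 10^{5}$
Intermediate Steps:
$B{\left(k \right)} = \frac{169}{44} + k$ ($B{\left(k \right)} = k - - \frac{169}{44} = k + \frac{169}{44} = \frac{169}{44} + k$)
$459363 + B{\left(-479 \right)} = 459363 + \left(\frac{169}{44} - 479\right) = 459363 - \frac{20907}{44} = \frac{20191065}{44}$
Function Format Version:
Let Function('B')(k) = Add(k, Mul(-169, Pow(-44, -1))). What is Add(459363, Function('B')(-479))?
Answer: Rational(20191065, 44) ≈ 4.5889e+5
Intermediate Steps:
Function('B')(k) = Add(Rational(169, 44), k) (Function('B')(k) = Add(k, Mul(-169, Rational(-1, 44))) = Add(k, Rational(169, 44)) = Add(Rational(169, 44), k))
Add(459363, Function('B')(-479)) = Add(459363, Add(Rational(169, 44), -479)) = Add(459363, Rational(-20907, 44)) = Rational(20191065, 44)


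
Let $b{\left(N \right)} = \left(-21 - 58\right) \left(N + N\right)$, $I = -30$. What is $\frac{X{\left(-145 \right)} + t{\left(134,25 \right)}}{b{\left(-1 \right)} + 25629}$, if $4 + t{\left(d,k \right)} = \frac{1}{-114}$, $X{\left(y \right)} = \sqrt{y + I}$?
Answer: $- \frac{457}{2939718} + \frac{5 i \sqrt{7}}{25787} \approx -0.00015546 + 0.000513 i$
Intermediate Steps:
$X{\left(y \right)} = \sqrt{-30 + y}$ ($X{\left(y \right)} = \sqrt{y - 30} = \sqrt{-30 + y}$)
$b{\left(N \right)} = - 158 N$ ($b{\left(N \right)} = - 79 \cdot 2 N = - 158 N$)
$t{\left(d,k \right)} = - \frac{457}{114}$ ($t{\left(d,k \right)} = -4 + \frac{1}{-114} = -4 - \frac{1}{114} = - \frac{457}{114}$)
$\frac{X{\left(-145 \right)} + t{\left(134,25 \right)}}{b{\left(-1 \right)} + 25629} = \frac{\sqrt{-30 - 145} - \frac{457}{114}}{\left(-158\right) \left(-1\right) + 25629} = \frac{\sqrt{-175} - \frac{457}{114}}{158 + 25629} = \frac{5 i \sqrt{7} - \frac{457}{114}}{25787} = \left(- \frac{457}{114} + 5 i \sqrt{7}\right) \frac{1}{25787} = - \frac{457}{2939718} + \frac{5 i \sqrt{7}}{25787}$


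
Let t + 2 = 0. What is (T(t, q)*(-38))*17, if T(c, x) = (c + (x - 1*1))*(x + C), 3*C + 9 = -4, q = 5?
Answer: -2584/3 ≈ -861.33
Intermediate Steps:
t = -2 (t = -2 + 0 = -2)
C = -13/3 (C = -3 + (⅓)*(-4) = -3 - 4/3 = -13/3 ≈ -4.3333)
T(c, x) = (-13/3 + x)*(-1 + c + x) (T(c, x) = (c + (x - 1*1))*(x - 13/3) = (c + (x - 1))*(-13/3 + x) = (c + (-1 + x))*(-13/3 + x) = (-1 + c + x)*(-13/3 + x) = (-13/3 + x)*(-1 + c + x))
(T(t, q)*(-38))*17 = ((13/3 + 5² - 16/3*5 - 13/3*(-2) - 2*5)*(-38))*17 = ((13/3 + 25 - 80/3 + 26/3 - 10)*(-38))*17 = ((4/3)*(-38))*17 = -152/3*17 = -2584/3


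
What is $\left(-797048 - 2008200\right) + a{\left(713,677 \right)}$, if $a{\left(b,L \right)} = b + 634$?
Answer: $-2803901$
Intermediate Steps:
$a{\left(b,L \right)} = 634 + b$
$\left(-797048 - 2008200\right) + a{\left(713,677 \right)} = \left(-797048 - 2008200\right) + \left(634 + 713\right) = -2805248 + 1347 = -2803901$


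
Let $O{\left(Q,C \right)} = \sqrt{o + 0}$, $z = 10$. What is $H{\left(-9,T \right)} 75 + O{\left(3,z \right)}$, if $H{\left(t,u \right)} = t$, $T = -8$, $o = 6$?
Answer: $-675 + \sqrt{6} \approx -672.55$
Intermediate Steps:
$O{\left(Q,C \right)} = \sqrt{6}$ ($O{\left(Q,C \right)} = \sqrt{6 + 0} = \sqrt{6}$)
$H{\left(-9,T \right)} 75 + O{\left(3,z \right)} = \left(-9\right) 75 + \sqrt{6} = -675 + \sqrt{6}$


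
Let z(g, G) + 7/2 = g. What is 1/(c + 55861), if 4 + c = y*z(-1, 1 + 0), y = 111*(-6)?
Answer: 1/58854 ≈ 1.6991e-5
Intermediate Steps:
z(g, G) = -7/2 + g
y = -666
c = 2993 (c = -4 - 666*(-7/2 - 1) = -4 - 666*(-9/2) = -4 + 2997 = 2993)
1/(c + 55861) = 1/(2993 + 55861) = 1/58854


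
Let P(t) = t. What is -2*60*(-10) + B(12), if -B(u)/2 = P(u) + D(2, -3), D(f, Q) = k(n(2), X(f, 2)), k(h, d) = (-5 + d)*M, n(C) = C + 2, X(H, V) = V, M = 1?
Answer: 1182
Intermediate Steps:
n(C) = 2 + C
k(h, d) = -5 + d (k(h, d) = (-5 + d)*1 = -5 + d)
D(f, Q) = -3 (D(f, Q) = -5 + 2 = -3)
B(u) = 6 - 2*u (B(u) = -2*(u - 3) = -2*(-3 + u) = 6 - 2*u)
-2*60*(-10) + B(12) = -2*60*(-10) + (6 - 2*12) = -120*(-10) + (6 - 24) = 1200 - 18 = 1182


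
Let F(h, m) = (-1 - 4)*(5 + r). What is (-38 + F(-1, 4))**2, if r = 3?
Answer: 6084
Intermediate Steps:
F(h, m) = -40 (F(h, m) = (-1 - 4)*(5 + 3) = -5*8 = -40)
(-38 + F(-1, 4))**2 = (-38 - 40)**2 = (-78)**2 = 6084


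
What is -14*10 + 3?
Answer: -137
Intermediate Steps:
-14*10 + 3 = -140 + 3 = -137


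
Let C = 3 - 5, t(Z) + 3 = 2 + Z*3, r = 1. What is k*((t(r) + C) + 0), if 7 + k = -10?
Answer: 0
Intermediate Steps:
t(Z) = -1 + 3*Z (t(Z) = -3 + (2 + Z*3) = -3 + (2 + 3*Z) = -1 + 3*Z)
k = -17 (k = -7 - 10 = -17)
C = -2
k*((t(r) + C) + 0) = -17*(((-1 + 3*1) - 2) + 0) = -17*(((-1 + 3) - 2) + 0) = -17*((2 - 2) + 0) = -17*(0 + 0) = -17*0 = 0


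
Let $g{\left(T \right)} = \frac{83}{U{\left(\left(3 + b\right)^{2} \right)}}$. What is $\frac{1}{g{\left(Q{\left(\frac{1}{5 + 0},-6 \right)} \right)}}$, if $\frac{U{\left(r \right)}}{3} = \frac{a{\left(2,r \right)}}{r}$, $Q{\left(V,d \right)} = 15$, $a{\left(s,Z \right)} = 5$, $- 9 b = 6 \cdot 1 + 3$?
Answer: $\frac{15}{332} \approx 0.045181$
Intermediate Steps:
$b = -1$ ($b = - \frac{6 \cdot 1 + 3}{9} = - \frac{6 + 3}{9} = \left(- \frac{1}{9}\right) 9 = -1$)
$U{\left(r \right)} = \frac{15}{r}$ ($U{\left(r \right)} = 3 \frac{5}{r} = \frac{15}{r}$)
$g{\left(T \right)} = \frac{332}{15}$ ($g{\left(T \right)} = \frac{83}{15 \frac{1}{\left(3 - 1\right)^{2}}} = \frac{83}{15 \frac{1}{2^{2}}} = \frac{83}{15 \cdot \frac{1}{4}} = \frac{83}{\frac{15}{4}} = 83 \cdot \frac{4}{15} = \frac{332}{15}$)
$\frac{1}{g{\left(Q{\left(\frac{1}{5 + 0},-6 \right)} \right)}} = \frac{1}{\frac{332}{15}} = \frac{15}{332}$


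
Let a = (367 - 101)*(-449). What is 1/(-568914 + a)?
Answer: -1/688348 ≈ -1.4528e-6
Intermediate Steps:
a = -119434 (a = 266*(-449) = -119434)
1/(-568914 + a) = 1/(-568914 - 119434) = 1/(-688348) = -1/688348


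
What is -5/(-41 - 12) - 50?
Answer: -2645/53 ≈ -49.906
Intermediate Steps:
-5/(-41 - 12) - 50 = -5/(-53) - 50 = -1/53*(-5) - 50 = 5/53 - 50 = -2645/53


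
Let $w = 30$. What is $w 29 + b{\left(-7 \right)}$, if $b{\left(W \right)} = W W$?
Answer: $919$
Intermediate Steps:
$b{\left(W \right)} = W^{2}$
$w 29 + b{\left(-7 \right)} = 30 \cdot 29 + \left(-7\right)^{2} = 870 + 49 = 919$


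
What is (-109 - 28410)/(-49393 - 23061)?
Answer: 28519/72454 ≈ 0.39362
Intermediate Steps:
(-109 - 28410)/(-49393 - 23061) = -28519/(-72454) = -28519*(-1/72454) = 28519/72454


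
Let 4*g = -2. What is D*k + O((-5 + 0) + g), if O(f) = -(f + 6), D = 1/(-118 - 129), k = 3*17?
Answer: -349/494 ≈ -0.70648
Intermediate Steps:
g = -1/2 (g = (1/4)*(-2) = -1/2 ≈ -0.50000)
k = 51
D = -1/247 (D = 1/(-247) = -1/247 ≈ -0.0040486)
O(f) = -6 - f (O(f) = -(6 + f) = -6 - f)
D*k + O((-5 + 0) + g) = -1/247*51 + (-6 - ((-5 + 0) - 1/2)) = -51/247 + (-6 - (-5 - 1/2)) = -51/247 + (-6 - 1*(-11/2)) = -51/247 + (-6 + 11/2) = -51/247 - 1/2 = -349/494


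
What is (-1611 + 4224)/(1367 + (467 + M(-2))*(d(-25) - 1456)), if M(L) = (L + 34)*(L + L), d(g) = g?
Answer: -2613/500692 ≈ -0.0052188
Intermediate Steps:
M(L) = 2*L*(34 + L) (M(L) = (34 + L)*(2*L) = 2*L*(34 + L))
(-1611 + 4224)/(1367 + (467 + M(-2))*(d(-25) - 1456)) = (-1611 + 4224)/(1367 + (467 + 2*(-2)*(34 - 2))*(-25 - 1456)) = 2613/(1367 + (467 + 2*(-2)*32)*(-1481)) = 2613/(1367 + (467 - 128)*(-1481)) = 2613/(1367 + 339*(-1481)) = 2613/(1367 - 502059) = 2613/(-500692) = 2613*(-1/500692) = -2613/500692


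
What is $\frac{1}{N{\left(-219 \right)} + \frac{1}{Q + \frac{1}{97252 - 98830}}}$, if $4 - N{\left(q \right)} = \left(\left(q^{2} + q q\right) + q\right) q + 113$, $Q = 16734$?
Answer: $\frac{26406251}{553444600960426} \approx 4.7713 \cdot 10^{-8}$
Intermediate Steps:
$N{\left(q \right)} = -109 - q \left(q + 2 q^{2}\right)$ ($N{\left(q \right)} = 4 - \left(\left(\left(q^{2} + q q\right) + q\right) q + 113\right) = 4 - \left(\left(\left(q^{2} + q^{2}\right) + q\right) q + 113\right) = 4 - \left(\left(2 q^{2} + q\right) q + 113\right) = 4 - \left(\left(q + 2 q^{2}\right) q + 113\right) = 4 - \left(q \left(q + 2 q^{2}\right) + 113\right) = 4 - \left(113 + q \left(q + 2 q^{2}\right)\right) = -109 - q \left(q + 2 q^{2}\right)$)
$\frac{1}{N{\left(-219 \right)} + \frac{1}{Q + \frac{1}{97252 - 98830}}} = \frac{1}{\left(-109 - \left(-219\right)^{2} - 2 \left(-219\right)^{3}\right) + \frac{1}{16734 + \frac{1}{97252 - 98830}}} = \frac{1}{\left(-109 - 47961 - -21006918\right) + \frac{1}{16734 + \frac{1}{-1578}}} = \frac{1}{\left(-109 - 47961 + 21006918\right) + \frac{1}{16734 - \frac{1}{1578}}} = \frac{1}{20958848 + \frac{1}{\frac{26406251}{1578}}} = \frac{1}{20958848 + \frac{1578}{26406251}} = \frac{1}{\frac{553444600960426}{26406251}} = \frac{26406251}{553444600960426}$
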